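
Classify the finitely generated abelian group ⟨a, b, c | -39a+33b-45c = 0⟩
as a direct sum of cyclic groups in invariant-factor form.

Answer: M ≅ ℤ^2 ⊕ ℤ/3

Derivation:
rank_ℚ(R)=1; free=3−1=2
SNF(R) diag = [3] → torsion [3]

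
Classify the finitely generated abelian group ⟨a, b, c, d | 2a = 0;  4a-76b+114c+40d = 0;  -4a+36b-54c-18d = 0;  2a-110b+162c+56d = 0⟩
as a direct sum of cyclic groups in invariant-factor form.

Answer: M ≅ ℤ/2 ⊕ ℤ/2 ⊕ ℤ/6 ⊕ ℤ/18

Derivation:
rank_ℚ(R)=4; free=4−4=0
SNF(R) diag = [2, 2, 6, 18] → torsion [2, 2, 6, 18]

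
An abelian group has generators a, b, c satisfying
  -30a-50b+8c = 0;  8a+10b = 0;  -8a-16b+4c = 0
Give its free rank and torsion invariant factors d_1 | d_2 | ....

Answer: M ≅ ℤ/2 ⊕ ℤ/2 ⊕ ℤ/4

Derivation:
rank_ℚ(R)=3; free=3−3=0
SNF(R) diag = [2, 2, 4] → torsion [2, 2, 4]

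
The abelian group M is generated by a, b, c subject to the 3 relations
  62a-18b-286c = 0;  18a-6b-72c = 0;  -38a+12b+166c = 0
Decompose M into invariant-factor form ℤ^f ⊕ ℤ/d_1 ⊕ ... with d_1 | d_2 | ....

Answer: M ≅ ℤ/2 ⊕ ℤ/6 ⊕ ℤ/18

Derivation:
rank_ℚ(R)=3; free=3−3=0
SNF(R) diag = [2, 6, 18] → torsion [2, 6, 18]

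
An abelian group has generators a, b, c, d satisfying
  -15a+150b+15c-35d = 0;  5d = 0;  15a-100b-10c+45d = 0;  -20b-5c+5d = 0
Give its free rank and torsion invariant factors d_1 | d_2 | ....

Answer: M ≅ ℤ/5 ⊕ ℤ/5 ⊕ ℤ/15 ⊕ ℤ/30

Derivation:
rank_ℚ(R)=4; free=4−4=0
SNF(R) diag = [5, 5, 15, 30] → torsion [5, 5, 15, 30]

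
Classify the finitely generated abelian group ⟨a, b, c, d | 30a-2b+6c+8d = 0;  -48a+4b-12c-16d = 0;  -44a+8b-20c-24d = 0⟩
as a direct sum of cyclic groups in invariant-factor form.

Answer: M ≅ ℤ^1 ⊕ ℤ/2 ⊕ ℤ/4 ⊕ ℤ/12

Derivation:
rank_ℚ(R)=3; free=4−3=1
SNF(R) diag = [2, 4, 12] → torsion [2, 4, 12]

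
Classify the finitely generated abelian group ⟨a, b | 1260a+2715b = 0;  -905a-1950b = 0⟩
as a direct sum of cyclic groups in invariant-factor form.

rank_ℚ(R)=2; free=2−2=0
SNF(R) diag = [5, 15] → torsion [5, 15]

Answer: M ≅ ℤ/5 ⊕ ℤ/15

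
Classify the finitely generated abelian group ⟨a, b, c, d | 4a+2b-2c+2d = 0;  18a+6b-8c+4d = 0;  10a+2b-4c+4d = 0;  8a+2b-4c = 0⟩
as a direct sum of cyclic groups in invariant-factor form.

Answer: M ≅ ℤ/2 ⊕ ℤ/2 ⊕ ℤ/2 ⊕ ℤ/4

Derivation:
rank_ℚ(R)=4; free=4−4=0
SNF(R) diag = [2, 2, 2, 4] → torsion [2, 2, 2, 4]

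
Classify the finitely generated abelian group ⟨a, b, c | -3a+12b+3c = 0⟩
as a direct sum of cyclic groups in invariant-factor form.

rank_ℚ(R)=1; free=3−1=2
SNF(R) diag = [3] → torsion [3]

Answer: M ≅ ℤ^2 ⊕ ℤ/3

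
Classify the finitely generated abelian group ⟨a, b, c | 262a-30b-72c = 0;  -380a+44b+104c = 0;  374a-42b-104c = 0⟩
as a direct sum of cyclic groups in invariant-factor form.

Answer: M ≅ ℤ/2 ⊕ ℤ/4 ⊕ ℤ/8

Derivation:
rank_ℚ(R)=3; free=3−3=0
SNF(R) diag = [2, 4, 8] → torsion [2, 4, 8]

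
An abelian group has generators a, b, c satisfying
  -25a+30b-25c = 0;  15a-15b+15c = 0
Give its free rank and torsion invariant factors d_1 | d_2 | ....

Answer: M ≅ ℤ^1 ⊕ ℤ/5 ⊕ ℤ/15

Derivation:
rank_ℚ(R)=2; free=3−2=1
SNF(R) diag = [5, 15] → torsion [5, 15]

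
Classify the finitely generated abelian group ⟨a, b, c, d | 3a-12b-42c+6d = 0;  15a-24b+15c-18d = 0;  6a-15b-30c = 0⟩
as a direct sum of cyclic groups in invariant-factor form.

Answer: M ≅ ℤ^1 ⊕ ℤ/3 ⊕ ℤ/3 ⊕ ℤ/9

Derivation:
rank_ℚ(R)=3; free=4−3=1
SNF(R) diag = [3, 3, 9] → torsion [3, 3, 9]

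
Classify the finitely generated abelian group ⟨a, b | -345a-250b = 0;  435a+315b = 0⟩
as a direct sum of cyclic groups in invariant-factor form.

Answer: M ≅ ℤ/5 ⊕ ℤ/15

Derivation:
rank_ℚ(R)=2; free=2−2=0
SNF(R) diag = [5, 15] → torsion [5, 15]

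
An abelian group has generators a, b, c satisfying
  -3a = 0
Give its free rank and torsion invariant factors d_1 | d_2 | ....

Answer: M ≅ ℤ^2 ⊕ ℤ/3

Derivation:
rank_ℚ(R)=1; free=3−1=2
SNF(R) diag = [3] → torsion [3]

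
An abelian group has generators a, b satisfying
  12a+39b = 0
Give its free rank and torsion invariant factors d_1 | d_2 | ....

Answer: M ≅ ℤ^1 ⊕ ℤ/3

Derivation:
rank_ℚ(R)=1; free=2−1=1
SNF(R) diag = [3] → torsion [3]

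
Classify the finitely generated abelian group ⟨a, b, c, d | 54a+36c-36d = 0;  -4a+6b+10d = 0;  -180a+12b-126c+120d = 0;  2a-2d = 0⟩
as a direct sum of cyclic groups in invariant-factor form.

Answer: M ≅ ℤ/2 ⊕ ℤ/6 ⊕ ℤ/18 ⊕ ℤ/18

Derivation:
rank_ℚ(R)=4; free=4−4=0
SNF(R) diag = [2, 6, 18, 18] → torsion [2, 6, 18, 18]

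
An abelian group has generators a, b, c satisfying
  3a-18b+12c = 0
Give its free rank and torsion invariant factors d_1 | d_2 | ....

rank_ℚ(R)=1; free=3−1=2
SNF(R) diag = [3] → torsion [3]

Answer: M ≅ ℤ^2 ⊕ ℤ/3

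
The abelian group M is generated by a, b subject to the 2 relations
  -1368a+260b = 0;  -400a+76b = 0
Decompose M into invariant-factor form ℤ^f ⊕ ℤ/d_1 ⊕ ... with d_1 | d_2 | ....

rank_ℚ(R)=2; free=2−2=0
SNF(R) diag = [4, 8] → torsion [4, 8]

Answer: M ≅ ℤ/4 ⊕ ℤ/8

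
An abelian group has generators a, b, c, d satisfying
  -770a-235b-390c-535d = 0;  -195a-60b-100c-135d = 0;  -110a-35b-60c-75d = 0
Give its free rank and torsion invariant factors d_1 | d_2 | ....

Answer: M ≅ ℤ^1 ⊕ ℤ/5 ⊕ ℤ/5 ⊕ ℤ/10

Derivation:
rank_ℚ(R)=3; free=4−3=1
SNF(R) diag = [5, 5, 10] → torsion [5, 5, 10]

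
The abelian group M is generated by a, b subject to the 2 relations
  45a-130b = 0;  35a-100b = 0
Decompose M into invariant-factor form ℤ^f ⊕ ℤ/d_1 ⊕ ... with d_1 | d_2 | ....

rank_ℚ(R)=2; free=2−2=0
SNF(R) diag = [5, 10] → torsion [5, 10]

Answer: M ≅ ℤ/5 ⊕ ℤ/10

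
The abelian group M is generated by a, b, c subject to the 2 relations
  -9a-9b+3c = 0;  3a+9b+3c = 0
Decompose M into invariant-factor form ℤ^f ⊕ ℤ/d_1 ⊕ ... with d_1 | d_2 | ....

rank_ℚ(R)=2; free=3−2=1
SNF(R) diag = [3, 6] → torsion [3, 6]

Answer: M ≅ ℤ^1 ⊕ ℤ/3 ⊕ ℤ/6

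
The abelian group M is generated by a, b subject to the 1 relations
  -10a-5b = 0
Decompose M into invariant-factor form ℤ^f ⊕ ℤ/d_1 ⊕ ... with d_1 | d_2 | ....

rank_ℚ(R)=1; free=2−1=1
SNF(R) diag = [5] → torsion [5]

Answer: M ≅ ℤ^1 ⊕ ℤ/5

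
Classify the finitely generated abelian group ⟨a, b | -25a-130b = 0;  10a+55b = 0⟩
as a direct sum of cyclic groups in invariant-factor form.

Answer: M ≅ ℤ/5 ⊕ ℤ/15

Derivation:
rank_ℚ(R)=2; free=2−2=0
SNF(R) diag = [5, 15] → torsion [5, 15]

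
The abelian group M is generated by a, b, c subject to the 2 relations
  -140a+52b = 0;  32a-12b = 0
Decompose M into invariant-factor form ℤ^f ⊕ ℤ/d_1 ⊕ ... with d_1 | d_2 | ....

Answer: M ≅ ℤ^1 ⊕ ℤ/4 ⊕ ℤ/4

Derivation:
rank_ℚ(R)=2; free=3−2=1
SNF(R) diag = [4, 4] → torsion [4, 4]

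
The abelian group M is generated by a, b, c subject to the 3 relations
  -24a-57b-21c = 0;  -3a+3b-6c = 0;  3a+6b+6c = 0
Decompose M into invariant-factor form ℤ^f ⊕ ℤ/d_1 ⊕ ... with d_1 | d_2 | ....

Answer: M ≅ ℤ/3 ⊕ ℤ/9 ⊕ ℤ/27

Derivation:
rank_ℚ(R)=3; free=3−3=0
SNF(R) diag = [3, 9, 27] → torsion [3, 9, 27]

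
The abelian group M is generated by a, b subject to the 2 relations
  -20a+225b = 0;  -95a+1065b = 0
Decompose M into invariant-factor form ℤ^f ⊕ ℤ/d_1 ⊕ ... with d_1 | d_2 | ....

rank_ℚ(R)=2; free=2−2=0
SNF(R) diag = [5, 15] → torsion [5, 15]

Answer: M ≅ ℤ/5 ⊕ ℤ/15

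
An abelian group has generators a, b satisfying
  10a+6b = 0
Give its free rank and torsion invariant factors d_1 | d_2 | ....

rank_ℚ(R)=1; free=2−1=1
SNF(R) diag = [2] → torsion [2]

Answer: M ≅ ℤ^1 ⊕ ℤ/2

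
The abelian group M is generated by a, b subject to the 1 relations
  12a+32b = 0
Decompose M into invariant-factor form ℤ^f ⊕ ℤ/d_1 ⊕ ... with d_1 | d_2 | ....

rank_ℚ(R)=1; free=2−1=1
SNF(R) diag = [4] → torsion [4]

Answer: M ≅ ℤ^1 ⊕ ℤ/4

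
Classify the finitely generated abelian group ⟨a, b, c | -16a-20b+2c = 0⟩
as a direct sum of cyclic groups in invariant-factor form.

Answer: M ≅ ℤ^2 ⊕ ℤ/2

Derivation:
rank_ℚ(R)=1; free=3−1=2
SNF(R) diag = [2] → torsion [2]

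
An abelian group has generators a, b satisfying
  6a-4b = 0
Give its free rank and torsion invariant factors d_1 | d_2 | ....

rank_ℚ(R)=1; free=2−1=1
SNF(R) diag = [2] → torsion [2]

Answer: M ≅ ℤ^1 ⊕ ℤ/2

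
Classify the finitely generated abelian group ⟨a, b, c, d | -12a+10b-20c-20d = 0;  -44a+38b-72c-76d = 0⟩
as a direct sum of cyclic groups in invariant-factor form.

Answer: M ≅ ℤ^2 ⊕ ℤ/2 ⊕ ℤ/4

Derivation:
rank_ℚ(R)=2; free=4−2=2
SNF(R) diag = [2, 4] → torsion [2, 4]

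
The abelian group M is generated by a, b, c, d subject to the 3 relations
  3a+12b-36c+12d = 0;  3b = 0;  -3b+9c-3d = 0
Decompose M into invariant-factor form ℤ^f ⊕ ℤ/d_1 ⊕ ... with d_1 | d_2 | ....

Answer: M ≅ ℤ^1 ⊕ ℤ/3 ⊕ ℤ/3 ⊕ ℤ/3

Derivation:
rank_ℚ(R)=3; free=4−3=1
SNF(R) diag = [3, 3, 3] → torsion [3, 3, 3]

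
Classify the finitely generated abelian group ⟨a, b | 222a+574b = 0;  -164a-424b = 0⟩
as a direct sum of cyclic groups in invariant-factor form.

Answer: M ≅ ℤ/2 ⊕ ℤ/4

Derivation:
rank_ℚ(R)=2; free=2−2=0
SNF(R) diag = [2, 4] → torsion [2, 4]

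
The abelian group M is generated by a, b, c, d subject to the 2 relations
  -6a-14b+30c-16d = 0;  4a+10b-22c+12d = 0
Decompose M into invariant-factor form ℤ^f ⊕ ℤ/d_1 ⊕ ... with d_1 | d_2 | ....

Answer: M ≅ ℤ^2 ⊕ ℤ/2 ⊕ ℤ/2

Derivation:
rank_ℚ(R)=2; free=4−2=2
SNF(R) diag = [2, 2] → torsion [2, 2]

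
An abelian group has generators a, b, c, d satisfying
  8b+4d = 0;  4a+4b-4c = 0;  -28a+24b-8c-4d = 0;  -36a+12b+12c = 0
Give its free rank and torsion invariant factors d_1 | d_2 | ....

Answer: M ≅ ℤ/4 ⊕ ℤ/4 ⊕ ℤ/12 ⊕ ℤ/24

Derivation:
rank_ℚ(R)=4; free=4−4=0
SNF(R) diag = [4, 4, 12, 24] → torsion [4, 4, 12, 24]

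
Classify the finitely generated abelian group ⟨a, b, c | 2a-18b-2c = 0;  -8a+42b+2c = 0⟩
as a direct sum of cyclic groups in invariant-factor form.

rank_ℚ(R)=2; free=3−2=1
SNF(R) diag = [2, 6] → torsion [2, 6]

Answer: M ≅ ℤ^1 ⊕ ℤ/2 ⊕ ℤ/6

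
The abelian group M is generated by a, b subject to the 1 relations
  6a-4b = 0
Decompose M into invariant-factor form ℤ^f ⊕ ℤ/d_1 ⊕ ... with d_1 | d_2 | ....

rank_ℚ(R)=1; free=2−1=1
SNF(R) diag = [2] → torsion [2]

Answer: M ≅ ℤ^1 ⊕ ℤ/2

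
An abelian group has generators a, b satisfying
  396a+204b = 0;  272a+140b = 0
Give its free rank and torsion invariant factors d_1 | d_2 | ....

rank_ℚ(R)=2; free=2−2=0
SNF(R) diag = [4, 12] → torsion [4, 12]

Answer: M ≅ ℤ/4 ⊕ ℤ/12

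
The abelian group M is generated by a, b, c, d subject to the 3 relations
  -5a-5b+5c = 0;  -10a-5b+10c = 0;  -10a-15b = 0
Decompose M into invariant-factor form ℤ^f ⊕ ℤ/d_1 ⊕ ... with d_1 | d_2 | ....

Answer: M ≅ ℤ^1 ⊕ ℤ/5 ⊕ ℤ/5 ⊕ ℤ/10

Derivation:
rank_ℚ(R)=3; free=4−3=1
SNF(R) diag = [5, 5, 10] → torsion [5, 5, 10]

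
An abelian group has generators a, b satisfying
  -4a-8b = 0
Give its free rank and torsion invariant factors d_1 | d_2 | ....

Answer: M ≅ ℤ^1 ⊕ ℤ/4

Derivation:
rank_ℚ(R)=1; free=2−1=1
SNF(R) diag = [4] → torsion [4]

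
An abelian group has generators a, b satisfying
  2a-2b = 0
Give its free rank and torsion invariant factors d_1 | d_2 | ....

Answer: M ≅ ℤ^1 ⊕ ℤ/2

Derivation:
rank_ℚ(R)=1; free=2−1=1
SNF(R) diag = [2] → torsion [2]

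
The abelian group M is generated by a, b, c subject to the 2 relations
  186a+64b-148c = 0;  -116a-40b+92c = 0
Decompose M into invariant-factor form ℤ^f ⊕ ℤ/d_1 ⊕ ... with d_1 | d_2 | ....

rank_ℚ(R)=2; free=3−2=1
SNF(R) diag = [2, 4] → torsion [2, 4]

Answer: M ≅ ℤ^1 ⊕ ℤ/2 ⊕ ℤ/4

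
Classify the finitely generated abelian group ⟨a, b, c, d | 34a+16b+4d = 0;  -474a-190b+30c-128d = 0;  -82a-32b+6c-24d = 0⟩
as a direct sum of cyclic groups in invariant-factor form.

Answer: M ≅ ℤ^1 ⊕ ℤ/2 ⊕ ℤ/2 ⊕ ℤ/6

Derivation:
rank_ℚ(R)=3; free=4−3=1
SNF(R) diag = [2, 2, 6] → torsion [2, 2, 6]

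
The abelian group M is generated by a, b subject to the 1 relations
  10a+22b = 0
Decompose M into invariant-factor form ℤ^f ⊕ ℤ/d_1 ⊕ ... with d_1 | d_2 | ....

rank_ℚ(R)=1; free=2−1=1
SNF(R) diag = [2] → torsion [2]

Answer: M ≅ ℤ^1 ⊕ ℤ/2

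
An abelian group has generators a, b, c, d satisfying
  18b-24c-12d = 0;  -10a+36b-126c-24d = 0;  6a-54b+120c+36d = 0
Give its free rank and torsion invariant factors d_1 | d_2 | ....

Answer: M ≅ ℤ^1 ⊕ ℤ/2 ⊕ ℤ/6 ⊕ ℤ/6

Derivation:
rank_ℚ(R)=3; free=4−3=1
SNF(R) diag = [2, 6, 6] → torsion [2, 6, 6]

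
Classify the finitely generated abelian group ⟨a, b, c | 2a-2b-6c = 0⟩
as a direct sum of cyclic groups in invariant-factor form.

Answer: M ≅ ℤ^2 ⊕ ℤ/2

Derivation:
rank_ℚ(R)=1; free=3−1=2
SNF(R) diag = [2] → torsion [2]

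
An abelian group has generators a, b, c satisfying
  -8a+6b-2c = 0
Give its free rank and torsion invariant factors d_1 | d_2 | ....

rank_ℚ(R)=1; free=3−1=2
SNF(R) diag = [2] → torsion [2]

Answer: M ≅ ℤ^2 ⊕ ℤ/2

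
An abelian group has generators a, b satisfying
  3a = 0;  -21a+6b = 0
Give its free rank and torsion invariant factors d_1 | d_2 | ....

rank_ℚ(R)=2; free=2−2=0
SNF(R) diag = [3, 6] → torsion [3, 6]

Answer: M ≅ ℤ/3 ⊕ ℤ/6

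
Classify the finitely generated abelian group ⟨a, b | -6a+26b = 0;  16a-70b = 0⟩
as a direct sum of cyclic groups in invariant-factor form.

rank_ℚ(R)=2; free=2−2=0
SNF(R) diag = [2, 2] → torsion [2, 2]

Answer: M ≅ ℤ/2 ⊕ ℤ/2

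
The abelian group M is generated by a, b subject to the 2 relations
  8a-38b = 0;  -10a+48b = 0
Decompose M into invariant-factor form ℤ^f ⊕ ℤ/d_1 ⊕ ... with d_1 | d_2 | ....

rank_ℚ(R)=2; free=2−2=0
SNF(R) diag = [2, 2] → torsion [2, 2]

Answer: M ≅ ℤ/2 ⊕ ℤ/2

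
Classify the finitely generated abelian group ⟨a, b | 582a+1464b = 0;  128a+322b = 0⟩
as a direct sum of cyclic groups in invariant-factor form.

Answer: M ≅ ℤ/2 ⊕ ℤ/6

Derivation:
rank_ℚ(R)=2; free=2−2=0
SNF(R) diag = [2, 6] → torsion [2, 6]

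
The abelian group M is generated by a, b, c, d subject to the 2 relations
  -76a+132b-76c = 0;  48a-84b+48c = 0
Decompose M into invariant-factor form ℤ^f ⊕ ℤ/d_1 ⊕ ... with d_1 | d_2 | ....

Answer: M ≅ ℤ^2 ⊕ ℤ/4 ⊕ ℤ/12

Derivation:
rank_ℚ(R)=2; free=4−2=2
SNF(R) diag = [4, 12] → torsion [4, 12]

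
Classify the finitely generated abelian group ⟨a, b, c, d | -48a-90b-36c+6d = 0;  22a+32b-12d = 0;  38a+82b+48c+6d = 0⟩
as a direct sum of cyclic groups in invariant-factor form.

Answer: M ≅ ℤ^1 ⊕ ℤ/2 ⊕ ℤ/6 ⊕ ℤ/12

Derivation:
rank_ℚ(R)=3; free=4−3=1
SNF(R) diag = [2, 6, 12] → torsion [2, 6, 12]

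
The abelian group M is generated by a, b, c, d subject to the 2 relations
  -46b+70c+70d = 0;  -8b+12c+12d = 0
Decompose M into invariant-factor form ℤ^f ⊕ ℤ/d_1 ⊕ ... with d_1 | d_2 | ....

rank_ℚ(R)=2; free=4−2=2
SNF(R) diag = [2, 4] → torsion [2, 4]

Answer: M ≅ ℤ^2 ⊕ ℤ/2 ⊕ ℤ/4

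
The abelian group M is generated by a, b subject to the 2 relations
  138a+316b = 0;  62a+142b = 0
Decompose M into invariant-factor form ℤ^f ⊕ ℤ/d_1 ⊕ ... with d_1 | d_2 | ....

rank_ℚ(R)=2; free=2−2=0
SNF(R) diag = [2, 2] → torsion [2, 2]

Answer: M ≅ ℤ/2 ⊕ ℤ/2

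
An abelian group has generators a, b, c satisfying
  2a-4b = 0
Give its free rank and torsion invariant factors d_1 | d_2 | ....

rank_ℚ(R)=1; free=3−1=2
SNF(R) diag = [2] → torsion [2]

Answer: M ≅ ℤ^2 ⊕ ℤ/2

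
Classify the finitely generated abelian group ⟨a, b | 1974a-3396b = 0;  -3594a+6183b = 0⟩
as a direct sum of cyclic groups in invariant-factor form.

Answer: M ≅ ℤ/3 ⊕ ℤ/6

Derivation:
rank_ℚ(R)=2; free=2−2=0
SNF(R) diag = [3, 6] → torsion [3, 6]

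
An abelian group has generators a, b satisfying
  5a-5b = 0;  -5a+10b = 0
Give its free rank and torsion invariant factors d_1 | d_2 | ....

rank_ℚ(R)=2; free=2−2=0
SNF(R) diag = [5, 5] → torsion [5, 5]

Answer: M ≅ ℤ/5 ⊕ ℤ/5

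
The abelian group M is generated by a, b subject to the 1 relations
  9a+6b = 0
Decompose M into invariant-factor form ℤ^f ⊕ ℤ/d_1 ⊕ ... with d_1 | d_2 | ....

rank_ℚ(R)=1; free=2−1=1
SNF(R) diag = [3] → torsion [3]

Answer: M ≅ ℤ^1 ⊕ ℤ/3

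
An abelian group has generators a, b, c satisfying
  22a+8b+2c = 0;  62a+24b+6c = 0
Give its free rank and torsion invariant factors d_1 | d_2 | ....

Answer: M ≅ ℤ^1 ⊕ ℤ/2 ⊕ ℤ/4

Derivation:
rank_ℚ(R)=2; free=3−2=1
SNF(R) diag = [2, 4] → torsion [2, 4]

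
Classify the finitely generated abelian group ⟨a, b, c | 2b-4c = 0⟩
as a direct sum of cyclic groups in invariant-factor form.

rank_ℚ(R)=1; free=3−1=2
SNF(R) diag = [2] → torsion [2]

Answer: M ≅ ℤ^2 ⊕ ℤ/2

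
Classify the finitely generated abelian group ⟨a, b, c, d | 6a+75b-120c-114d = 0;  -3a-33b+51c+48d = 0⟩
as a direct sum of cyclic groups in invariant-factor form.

Answer: M ≅ ℤ^2 ⊕ ℤ/3 ⊕ ℤ/9

Derivation:
rank_ℚ(R)=2; free=4−2=2
SNF(R) diag = [3, 9] → torsion [3, 9]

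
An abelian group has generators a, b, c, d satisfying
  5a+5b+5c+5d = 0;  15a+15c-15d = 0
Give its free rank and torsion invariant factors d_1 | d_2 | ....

rank_ℚ(R)=2; free=4−2=2
SNF(R) diag = [5, 15] → torsion [5, 15]

Answer: M ≅ ℤ^2 ⊕ ℤ/5 ⊕ ℤ/15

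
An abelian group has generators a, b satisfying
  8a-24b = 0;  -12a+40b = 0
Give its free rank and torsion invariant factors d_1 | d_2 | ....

rank_ℚ(R)=2; free=2−2=0
SNF(R) diag = [4, 8] → torsion [4, 8]

Answer: M ≅ ℤ/4 ⊕ ℤ/8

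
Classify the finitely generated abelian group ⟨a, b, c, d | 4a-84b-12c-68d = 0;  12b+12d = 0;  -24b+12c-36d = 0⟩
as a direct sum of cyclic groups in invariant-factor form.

rank_ℚ(R)=3; free=4−3=1
SNF(R) diag = [4, 12, 12] → torsion [4, 12, 12]

Answer: M ≅ ℤ^1 ⊕ ℤ/4 ⊕ ℤ/12 ⊕ ℤ/12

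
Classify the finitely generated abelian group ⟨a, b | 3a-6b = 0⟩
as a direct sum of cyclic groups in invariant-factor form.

Answer: M ≅ ℤ^1 ⊕ ℤ/3

Derivation:
rank_ℚ(R)=1; free=2−1=1
SNF(R) diag = [3] → torsion [3]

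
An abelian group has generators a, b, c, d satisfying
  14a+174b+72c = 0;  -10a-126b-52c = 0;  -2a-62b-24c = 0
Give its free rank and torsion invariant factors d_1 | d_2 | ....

rank_ℚ(R)=3; free=4−3=1
SNF(R) diag = [2, 4, 4] → torsion [2, 4, 4]

Answer: M ≅ ℤ^1 ⊕ ℤ/2 ⊕ ℤ/4 ⊕ ℤ/4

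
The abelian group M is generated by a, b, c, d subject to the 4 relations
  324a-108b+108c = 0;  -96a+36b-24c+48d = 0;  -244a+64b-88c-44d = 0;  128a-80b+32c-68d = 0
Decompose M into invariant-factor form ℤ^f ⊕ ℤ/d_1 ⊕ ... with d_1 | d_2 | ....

rank_ℚ(R)=4; free=4−4=0
SNF(R) diag = [4, 12, 36, 108] → torsion [4, 12, 36, 108]

Answer: M ≅ ℤ/4 ⊕ ℤ/12 ⊕ ℤ/36 ⊕ ℤ/108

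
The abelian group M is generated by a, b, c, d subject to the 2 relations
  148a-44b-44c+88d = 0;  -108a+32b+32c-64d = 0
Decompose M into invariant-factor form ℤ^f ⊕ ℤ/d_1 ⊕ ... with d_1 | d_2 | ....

rank_ℚ(R)=2; free=4−2=2
SNF(R) diag = [4, 4] → torsion [4, 4]

Answer: M ≅ ℤ^2 ⊕ ℤ/4 ⊕ ℤ/4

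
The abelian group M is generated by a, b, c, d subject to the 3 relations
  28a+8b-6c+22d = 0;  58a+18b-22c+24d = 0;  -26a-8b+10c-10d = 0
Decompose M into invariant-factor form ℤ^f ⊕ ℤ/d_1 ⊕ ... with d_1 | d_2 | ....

rank_ℚ(R)=3; free=4−3=1
SNF(R) diag = [2, 2, 6] → torsion [2, 2, 6]

Answer: M ≅ ℤ^1 ⊕ ℤ/2 ⊕ ℤ/2 ⊕ ℤ/6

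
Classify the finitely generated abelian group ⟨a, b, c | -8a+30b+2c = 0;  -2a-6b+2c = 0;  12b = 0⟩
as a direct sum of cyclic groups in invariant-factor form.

rank_ℚ(R)=3; free=3−3=0
SNF(R) diag = [2, 6, 12] → torsion [2, 6, 12]

Answer: M ≅ ℤ/2 ⊕ ℤ/6 ⊕ ℤ/12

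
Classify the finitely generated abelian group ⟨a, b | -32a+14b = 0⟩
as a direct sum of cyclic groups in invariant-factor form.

rank_ℚ(R)=1; free=2−1=1
SNF(R) diag = [2] → torsion [2]

Answer: M ≅ ℤ^1 ⊕ ℤ/2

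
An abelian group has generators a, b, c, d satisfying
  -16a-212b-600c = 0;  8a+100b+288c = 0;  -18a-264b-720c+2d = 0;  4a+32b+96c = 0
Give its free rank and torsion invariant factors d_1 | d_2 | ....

rank_ℚ(R)=4; free=4−4=0
SNF(R) diag = [2, 4, 12, 24] → torsion [2, 4, 12, 24]

Answer: M ≅ ℤ/2 ⊕ ℤ/4 ⊕ ℤ/12 ⊕ ℤ/24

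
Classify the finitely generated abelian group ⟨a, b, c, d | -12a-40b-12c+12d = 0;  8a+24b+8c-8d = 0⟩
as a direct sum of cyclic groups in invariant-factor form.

rank_ℚ(R)=2; free=4−2=2
SNF(R) diag = [4, 8] → torsion [4, 8]

Answer: M ≅ ℤ^2 ⊕ ℤ/4 ⊕ ℤ/8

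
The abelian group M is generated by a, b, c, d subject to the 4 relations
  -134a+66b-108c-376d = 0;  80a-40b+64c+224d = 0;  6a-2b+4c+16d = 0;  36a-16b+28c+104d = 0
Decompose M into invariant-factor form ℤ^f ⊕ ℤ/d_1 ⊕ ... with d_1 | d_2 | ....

Answer: M ≅ ℤ/2 ⊕ ℤ/4 ⊕ ℤ/8 ⊕ ℤ/8

Derivation:
rank_ℚ(R)=4; free=4−4=0
SNF(R) diag = [2, 4, 8, 8] → torsion [2, 4, 8, 8]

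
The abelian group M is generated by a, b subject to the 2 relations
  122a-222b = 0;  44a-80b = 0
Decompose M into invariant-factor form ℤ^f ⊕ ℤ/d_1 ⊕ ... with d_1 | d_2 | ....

Answer: M ≅ ℤ/2 ⊕ ℤ/4

Derivation:
rank_ℚ(R)=2; free=2−2=0
SNF(R) diag = [2, 4] → torsion [2, 4]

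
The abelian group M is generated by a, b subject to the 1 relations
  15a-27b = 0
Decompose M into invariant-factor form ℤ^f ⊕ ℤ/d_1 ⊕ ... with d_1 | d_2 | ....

Answer: M ≅ ℤ^1 ⊕ ℤ/3

Derivation:
rank_ℚ(R)=1; free=2−1=1
SNF(R) diag = [3] → torsion [3]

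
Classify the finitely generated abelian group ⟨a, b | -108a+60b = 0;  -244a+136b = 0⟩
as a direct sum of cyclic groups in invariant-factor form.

rank_ℚ(R)=2; free=2−2=0
SNF(R) diag = [4, 12] → torsion [4, 12]

Answer: M ≅ ℤ/4 ⊕ ℤ/12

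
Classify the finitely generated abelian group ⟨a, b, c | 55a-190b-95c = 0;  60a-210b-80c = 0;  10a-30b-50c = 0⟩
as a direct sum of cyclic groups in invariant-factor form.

rank_ℚ(R)=3; free=3−3=0
SNF(R) diag = [5, 10, 20] → torsion [5, 10, 20]

Answer: M ≅ ℤ/5 ⊕ ℤ/10 ⊕ ℤ/20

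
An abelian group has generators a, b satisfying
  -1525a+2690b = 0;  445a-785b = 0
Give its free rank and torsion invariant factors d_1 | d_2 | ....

Answer: M ≅ ℤ/5 ⊕ ℤ/15

Derivation:
rank_ℚ(R)=2; free=2−2=0
SNF(R) diag = [5, 15] → torsion [5, 15]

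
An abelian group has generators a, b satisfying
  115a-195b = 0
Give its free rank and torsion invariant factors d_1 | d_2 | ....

Answer: M ≅ ℤ^1 ⊕ ℤ/5

Derivation:
rank_ℚ(R)=1; free=2−1=1
SNF(R) diag = [5] → torsion [5]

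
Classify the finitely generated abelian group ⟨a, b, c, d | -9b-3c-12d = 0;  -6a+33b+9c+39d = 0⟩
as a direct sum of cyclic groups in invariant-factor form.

Answer: M ≅ ℤ^2 ⊕ ℤ/3 ⊕ ℤ/3

Derivation:
rank_ℚ(R)=2; free=4−2=2
SNF(R) diag = [3, 3] → torsion [3, 3]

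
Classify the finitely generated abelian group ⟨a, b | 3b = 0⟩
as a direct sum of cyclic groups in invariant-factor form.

rank_ℚ(R)=1; free=2−1=1
SNF(R) diag = [3] → torsion [3]

Answer: M ≅ ℤ^1 ⊕ ℤ/3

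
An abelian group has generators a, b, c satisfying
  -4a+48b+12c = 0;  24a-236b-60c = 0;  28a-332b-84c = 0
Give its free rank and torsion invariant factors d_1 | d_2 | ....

Answer: M ≅ ℤ/4 ⊕ ℤ/4 ⊕ ℤ/12

Derivation:
rank_ℚ(R)=3; free=3−3=0
SNF(R) diag = [4, 4, 12] → torsion [4, 4, 12]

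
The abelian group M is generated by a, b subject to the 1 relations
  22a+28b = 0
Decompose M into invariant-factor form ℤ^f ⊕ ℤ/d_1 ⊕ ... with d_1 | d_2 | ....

rank_ℚ(R)=1; free=2−1=1
SNF(R) diag = [2] → torsion [2]

Answer: M ≅ ℤ^1 ⊕ ℤ/2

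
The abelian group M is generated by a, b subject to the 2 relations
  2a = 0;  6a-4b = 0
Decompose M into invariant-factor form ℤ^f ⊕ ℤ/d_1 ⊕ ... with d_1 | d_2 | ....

rank_ℚ(R)=2; free=2−2=0
SNF(R) diag = [2, 4] → torsion [2, 4]

Answer: M ≅ ℤ/2 ⊕ ℤ/4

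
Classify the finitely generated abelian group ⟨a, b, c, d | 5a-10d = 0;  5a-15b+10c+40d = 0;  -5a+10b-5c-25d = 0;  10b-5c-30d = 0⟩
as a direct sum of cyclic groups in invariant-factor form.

Answer: M ≅ ℤ/5 ⊕ ℤ/5 ⊕ ℤ/5 ⊕ ℤ/5

Derivation:
rank_ℚ(R)=4; free=4−4=0
SNF(R) diag = [5, 5, 5, 5] → torsion [5, 5, 5, 5]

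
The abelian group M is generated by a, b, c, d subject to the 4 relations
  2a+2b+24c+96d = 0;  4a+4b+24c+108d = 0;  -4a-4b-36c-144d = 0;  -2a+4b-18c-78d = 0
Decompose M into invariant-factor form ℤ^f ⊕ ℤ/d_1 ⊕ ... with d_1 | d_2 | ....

Answer: M ≅ ℤ/2 ⊕ ℤ/6 ⊕ ℤ/12 ⊕ ℤ/12

Derivation:
rank_ℚ(R)=4; free=4−4=0
SNF(R) diag = [2, 6, 12, 12] → torsion [2, 6, 12, 12]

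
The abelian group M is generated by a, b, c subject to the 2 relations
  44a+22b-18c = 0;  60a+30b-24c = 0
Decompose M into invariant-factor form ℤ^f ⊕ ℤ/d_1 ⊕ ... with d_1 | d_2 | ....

rank_ℚ(R)=2; free=3−2=1
SNF(R) diag = [2, 6] → torsion [2, 6]

Answer: M ≅ ℤ^1 ⊕ ℤ/2 ⊕ ℤ/6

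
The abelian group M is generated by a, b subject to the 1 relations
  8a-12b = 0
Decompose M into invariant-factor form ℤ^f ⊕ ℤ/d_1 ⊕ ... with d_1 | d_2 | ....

Answer: M ≅ ℤ^1 ⊕ ℤ/4

Derivation:
rank_ℚ(R)=1; free=2−1=1
SNF(R) diag = [4] → torsion [4]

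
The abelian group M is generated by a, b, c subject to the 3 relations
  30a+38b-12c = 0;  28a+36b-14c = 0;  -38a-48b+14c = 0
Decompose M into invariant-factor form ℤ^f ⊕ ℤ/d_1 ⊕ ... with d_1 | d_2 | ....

rank_ℚ(R)=3; free=3−3=0
SNF(R) diag = [2, 2, 2] → torsion [2, 2, 2]

Answer: M ≅ ℤ/2 ⊕ ℤ/2 ⊕ ℤ/2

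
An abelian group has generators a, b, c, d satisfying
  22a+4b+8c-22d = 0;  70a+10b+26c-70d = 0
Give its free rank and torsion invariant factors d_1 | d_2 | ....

Answer: M ≅ ℤ^2 ⊕ ℤ/2 ⊕ ℤ/6

Derivation:
rank_ℚ(R)=2; free=4−2=2
SNF(R) diag = [2, 6] → torsion [2, 6]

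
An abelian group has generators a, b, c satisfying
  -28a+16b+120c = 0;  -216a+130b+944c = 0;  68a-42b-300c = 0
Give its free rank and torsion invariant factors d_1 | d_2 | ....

rank_ℚ(R)=3; free=3−3=0
SNF(R) diag = [2, 4, 4] → torsion [2, 4, 4]

Answer: M ≅ ℤ/2 ⊕ ℤ/4 ⊕ ℤ/4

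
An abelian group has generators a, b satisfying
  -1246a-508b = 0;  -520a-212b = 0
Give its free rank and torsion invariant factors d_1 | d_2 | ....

rank_ℚ(R)=2; free=2−2=0
SNF(R) diag = [2, 4] → torsion [2, 4]

Answer: M ≅ ℤ/2 ⊕ ℤ/4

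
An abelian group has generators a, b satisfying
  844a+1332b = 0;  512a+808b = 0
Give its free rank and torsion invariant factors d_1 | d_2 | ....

Answer: M ≅ ℤ/4 ⊕ ℤ/8

Derivation:
rank_ℚ(R)=2; free=2−2=0
SNF(R) diag = [4, 8] → torsion [4, 8]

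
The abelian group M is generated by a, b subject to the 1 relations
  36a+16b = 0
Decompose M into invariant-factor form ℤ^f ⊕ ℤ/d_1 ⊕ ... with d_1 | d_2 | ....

rank_ℚ(R)=1; free=2−1=1
SNF(R) diag = [4] → torsion [4]

Answer: M ≅ ℤ^1 ⊕ ℤ/4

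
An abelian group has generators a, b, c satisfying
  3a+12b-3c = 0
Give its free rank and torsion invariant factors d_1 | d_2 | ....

rank_ℚ(R)=1; free=3−1=2
SNF(R) diag = [3] → torsion [3]

Answer: M ≅ ℤ^2 ⊕ ℤ/3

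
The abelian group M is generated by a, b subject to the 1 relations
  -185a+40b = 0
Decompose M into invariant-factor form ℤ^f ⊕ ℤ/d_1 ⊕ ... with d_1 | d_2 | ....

rank_ℚ(R)=1; free=2−1=1
SNF(R) diag = [5] → torsion [5]

Answer: M ≅ ℤ^1 ⊕ ℤ/5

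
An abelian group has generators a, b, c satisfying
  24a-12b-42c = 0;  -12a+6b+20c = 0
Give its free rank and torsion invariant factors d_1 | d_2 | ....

rank_ℚ(R)=2; free=3−2=1
SNF(R) diag = [2, 6] → torsion [2, 6]

Answer: M ≅ ℤ^1 ⊕ ℤ/2 ⊕ ℤ/6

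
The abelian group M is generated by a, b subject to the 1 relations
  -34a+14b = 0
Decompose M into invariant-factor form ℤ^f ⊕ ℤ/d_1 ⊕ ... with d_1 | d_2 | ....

rank_ℚ(R)=1; free=2−1=1
SNF(R) diag = [2] → torsion [2]

Answer: M ≅ ℤ^1 ⊕ ℤ/2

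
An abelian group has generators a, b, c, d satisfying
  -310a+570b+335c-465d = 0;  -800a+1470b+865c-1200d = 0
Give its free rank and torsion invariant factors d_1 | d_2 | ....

rank_ℚ(R)=2; free=4−2=2
SNF(R) diag = [5, 15] → torsion [5, 15]

Answer: M ≅ ℤ^2 ⊕ ℤ/5 ⊕ ℤ/15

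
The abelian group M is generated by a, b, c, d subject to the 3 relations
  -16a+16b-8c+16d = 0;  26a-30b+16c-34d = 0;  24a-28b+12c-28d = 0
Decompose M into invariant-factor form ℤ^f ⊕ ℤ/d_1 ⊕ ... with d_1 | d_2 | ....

rank_ℚ(R)=3; free=4−3=1
SNF(R) diag = [2, 4, 8] → torsion [2, 4, 8]

Answer: M ≅ ℤ^1 ⊕ ℤ/2 ⊕ ℤ/4 ⊕ ℤ/8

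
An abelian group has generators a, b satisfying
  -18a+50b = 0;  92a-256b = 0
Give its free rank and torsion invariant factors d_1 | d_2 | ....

Answer: M ≅ ℤ/2 ⊕ ℤ/4

Derivation:
rank_ℚ(R)=2; free=2−2=0
SNF(R) diag = [2, 4] → torsion [2, 4]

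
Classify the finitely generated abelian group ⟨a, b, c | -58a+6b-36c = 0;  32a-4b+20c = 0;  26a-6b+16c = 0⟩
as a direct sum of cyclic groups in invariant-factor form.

Answer: M ≅ ℤ/2 ⊕ ℤ/4 ⊕ ℤ/4

Derivation:
rank_ℚ(R)=3; free=3−3=0
SNF(R) diag = [2, 4, 4] → torsion [2, 4, 4]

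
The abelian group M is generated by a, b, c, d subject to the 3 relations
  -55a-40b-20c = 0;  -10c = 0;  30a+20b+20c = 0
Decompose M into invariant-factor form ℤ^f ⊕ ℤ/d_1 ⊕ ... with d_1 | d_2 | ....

Answer: M ≅ ℤ^1 ⊕ ℤ/5 ⊕ ℤ/10 ⊕ ℤ/20

Derivation:
rank_ℚ(R)=3; free=4−3=1
SNF(R) diag = [5, 10, 20] → torsion [5, 10, 20]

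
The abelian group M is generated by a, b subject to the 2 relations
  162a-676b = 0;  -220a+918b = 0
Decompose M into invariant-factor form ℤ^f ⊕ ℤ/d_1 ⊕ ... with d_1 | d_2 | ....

Answer: M ≅ ℤ/2 ⊕ ℤ/2

Derivation:
rank_ℚ(R)=2; free=2−2=0
SNF(R) diag = [2, 2] → torsion [2, 2]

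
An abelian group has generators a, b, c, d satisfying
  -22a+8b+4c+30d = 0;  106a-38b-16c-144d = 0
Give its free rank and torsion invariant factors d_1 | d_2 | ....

rank_ℚ(R)=2; free=4−2=2
SNF(R) diag = [2, 6] → torsion [2, 6]

Answer: M ≅ ℤ^2 ⊕ ℤ/2 ⊕ ℤ/6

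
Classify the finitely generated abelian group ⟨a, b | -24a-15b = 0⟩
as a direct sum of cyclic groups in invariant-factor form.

Answer: M ≅ ℤ^1 ⊕ ℤ/3

Derivation:
rank_ℚ(R)=1; free=2−1=1
SNF(R) diag = [3] → torsion [3]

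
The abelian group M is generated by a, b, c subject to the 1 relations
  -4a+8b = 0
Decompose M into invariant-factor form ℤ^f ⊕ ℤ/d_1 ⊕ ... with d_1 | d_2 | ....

rank_ℚ(R)=1; free=3−1=2
SNF(R) diag = [4] → torsion [4]

Answer: M ≅ ℤ^2 ⊕ ℤ/4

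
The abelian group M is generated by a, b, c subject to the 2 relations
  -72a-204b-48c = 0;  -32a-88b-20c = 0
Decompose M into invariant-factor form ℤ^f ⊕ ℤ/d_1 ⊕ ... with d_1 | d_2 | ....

rank_ℚ(R)=2; free=3−2=1
SNF(R) diag = [4, 12] → torsion [4, 12]

Answer: M ≅ ℤ^1 ⊕ ℤ/4 ⊕ ℤ/12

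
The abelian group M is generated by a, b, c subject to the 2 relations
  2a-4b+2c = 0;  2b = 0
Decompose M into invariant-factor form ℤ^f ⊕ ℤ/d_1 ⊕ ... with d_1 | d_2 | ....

rank_ℚ(R)=2; free=3−2=1
SNF(R) diag = [2, 2] → torsion [2, 2]

Answer: M ≅ ℤ^1 ⊕ ℤ/2 ⊕ ℤ/2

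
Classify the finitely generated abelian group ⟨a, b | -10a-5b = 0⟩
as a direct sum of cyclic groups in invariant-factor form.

Answer: M ≅ ℤ^1 ⊕ ℤ/5

Derivation:
rank_ℚ(R)=1; free=2−1=1
SNF(R) diag = [5] → torsion [5]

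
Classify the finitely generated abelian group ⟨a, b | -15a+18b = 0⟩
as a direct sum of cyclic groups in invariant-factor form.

Answer: M ≅ ℤ^1 ⊕ ℤ/3

Derivation:
rank_ℚ(R)=1; free=2−1=1
SNF(R) diag = [3] → torsion [3]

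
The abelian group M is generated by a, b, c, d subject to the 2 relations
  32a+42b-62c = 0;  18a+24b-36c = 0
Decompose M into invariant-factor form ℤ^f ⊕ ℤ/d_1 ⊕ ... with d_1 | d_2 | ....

rank_ℚ(R)=2; free=4−2=2
SNF(R) diag = [2, 6] → torsion [2, 6]

Answer: M ≅ ℤ^2 ⊕ ℤ/2 ⊕ ℤ/6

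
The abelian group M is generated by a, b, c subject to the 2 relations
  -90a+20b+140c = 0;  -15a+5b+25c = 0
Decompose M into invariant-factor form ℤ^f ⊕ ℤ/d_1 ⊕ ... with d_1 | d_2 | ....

rank_ℚ(R)=2; free=3−2=1
SNF(R) diag = [5, 10] → torsion [5, 10]

Answer: M ≅ ℤ^1 ⊕ ℤ/5 ⊕ ℤ/10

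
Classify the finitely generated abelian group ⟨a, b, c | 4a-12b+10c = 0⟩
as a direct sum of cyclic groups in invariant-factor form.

Answer: M ≅ ℤ^2 ⊕ ℤ/2

Derivation:
rank_ℚ(R)=1; free=3−1=2
SNF(R) diag = [2] → torsion [2]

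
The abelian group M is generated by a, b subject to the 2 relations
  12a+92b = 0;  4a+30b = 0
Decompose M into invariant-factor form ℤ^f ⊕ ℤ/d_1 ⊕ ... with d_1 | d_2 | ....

Answer: M ≅ ℤ/2 ⊕ ℤ/4

Derivation:
rank_ℚ(R)=2; free=2−2=0
SNF(R) diag = [2, 4] → torsion [2, 4]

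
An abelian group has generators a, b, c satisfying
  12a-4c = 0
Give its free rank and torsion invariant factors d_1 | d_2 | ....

rank_ℚ(R)=1; free=3−1=2
SNF(R) diag = [4] → torsion [4]

Answer: M ≅ ℤ^2 ⊕ ℤ/4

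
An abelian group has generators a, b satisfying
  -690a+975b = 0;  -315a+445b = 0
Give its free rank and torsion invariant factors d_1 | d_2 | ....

rank_ℚ(R)=2; free=2−2=0
SNF(R) diag = [5, 15] → torsion [5, 15]

Answer: M ≅ ℤ/5 ⊕ ℤ/15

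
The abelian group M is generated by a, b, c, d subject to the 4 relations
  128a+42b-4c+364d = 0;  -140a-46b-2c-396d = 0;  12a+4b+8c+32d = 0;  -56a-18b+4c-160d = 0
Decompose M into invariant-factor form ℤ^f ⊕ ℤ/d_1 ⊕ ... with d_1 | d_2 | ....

rank_ℚ(R)=4; free=4−4=0
SNF(R) diag = [2, 2, 4, 12] → torsion [2, 2, 4, 12]

Answer: M ≅ ℤ/2 ⊕ ℤ/2 ⊕ ℤ/4 ⊕ ℤ/12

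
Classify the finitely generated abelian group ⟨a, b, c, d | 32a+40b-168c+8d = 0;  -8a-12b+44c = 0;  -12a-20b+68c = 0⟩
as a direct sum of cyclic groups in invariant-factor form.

Answer: M ≅ ℤ^1 ⊕ ℤ/4 ⊕ ℤ/4 ⊕ ℤ/8

Derivation:
rank_ℚ(R)=3; free=4−3=1
SNF(R) diag = [4, 4, 8] → torsion [4, 4, 8]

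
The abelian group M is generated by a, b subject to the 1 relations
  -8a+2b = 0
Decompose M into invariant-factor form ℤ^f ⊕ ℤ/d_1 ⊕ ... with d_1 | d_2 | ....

rank_ℚ(R)=1; free=2−1=1
SNF(R) diag = [2] → torsion [2]

Answer: M ≅ ℤ^1 ⊕ ℤ/2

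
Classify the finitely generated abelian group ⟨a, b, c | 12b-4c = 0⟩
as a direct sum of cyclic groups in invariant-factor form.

Answer: M ≅ ℤ^2 ⊕ ℤ/4

Derivation:
rank_ℚ(R)=1; free=3−1=2
SNF(R) diag = [4] → torsion [4]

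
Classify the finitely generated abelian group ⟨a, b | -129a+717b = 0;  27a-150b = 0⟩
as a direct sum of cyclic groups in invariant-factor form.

rank_ℚ(R)=2; free=2−2=0
SNF(R) diag = [3, 3] → torsion [3, 3]

Answer: M ≅ ℤ/3 ⊕ ℤ/3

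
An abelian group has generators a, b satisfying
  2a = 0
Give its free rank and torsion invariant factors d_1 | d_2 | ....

Answer: M ≅ ℤ^1 ⊕ ℤ/2

Derivation:
rank_ℚ(R)=1; free=2−1=1
SNF(R) diag = [2] → torsion [2]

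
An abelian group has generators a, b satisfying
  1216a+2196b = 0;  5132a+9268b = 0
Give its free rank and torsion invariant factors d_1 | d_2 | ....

Answer: M ≅ ℤ/4 ⊕ ℤ/4

Derivation:
rank_ℚ(R)=2; free=2−2=0
SNF(R) diag = [4, 4] → torsion [4, 4]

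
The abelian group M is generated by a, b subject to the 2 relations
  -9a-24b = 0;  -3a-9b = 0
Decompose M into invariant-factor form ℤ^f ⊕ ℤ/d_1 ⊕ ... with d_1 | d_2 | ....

rank_ℚ(R)=2; free=2−2=0
SNF(R) diag = [3, 3] → torsion [3, 3]

Answer: M ≅ ℤ/3 ⊕ ℤ/3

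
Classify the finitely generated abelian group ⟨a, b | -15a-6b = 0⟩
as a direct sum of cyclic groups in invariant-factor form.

rank_ℚ(R)=1; free=2−1=1
SNF(R) diag = [3] → torsion [3]

Answer: M ≅ ℤ^1 ⊕ ℤ/3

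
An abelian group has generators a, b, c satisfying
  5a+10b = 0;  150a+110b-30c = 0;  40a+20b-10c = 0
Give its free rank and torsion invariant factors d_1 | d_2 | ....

Answer: M ≅ ℤ/5 ⊕ ℤ/10 ⊕ ℤ/10

Derivation:
rank_ℚ(R)=3; free=3−3=0
SNF(R) diag = [5, 10, 10] → torsion [5, 10, 10]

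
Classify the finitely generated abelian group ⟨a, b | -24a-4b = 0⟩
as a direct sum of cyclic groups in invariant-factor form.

rank_ℚ(R)=1; free=2−1=1
SNF(R) diag = [4] → torsion [4]

Answer: M ≅ ℤ^1 ⊕ ℤ/4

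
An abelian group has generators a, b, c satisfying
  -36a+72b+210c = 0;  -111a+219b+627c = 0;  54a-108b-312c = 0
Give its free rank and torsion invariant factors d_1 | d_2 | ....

rank_ℚ(R)=3; free=3−3=0
SNF(R) diag = [3, 6, 18] → torsion [3, 6, 18]

Answer: M ≅ ℤ/3 ⊕ ℤ/6 ⊕ ℤ/18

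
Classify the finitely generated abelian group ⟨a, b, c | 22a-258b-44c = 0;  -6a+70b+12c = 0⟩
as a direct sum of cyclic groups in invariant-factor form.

Answer: M ≅ ℤ^1 ⊕ ℤ/2 ⊕ ℤ/4

Derivation:
rank_ℚ(R)=2; free=3−2=1
SNF(R) diag = [2, 4] → torsion [2, 4]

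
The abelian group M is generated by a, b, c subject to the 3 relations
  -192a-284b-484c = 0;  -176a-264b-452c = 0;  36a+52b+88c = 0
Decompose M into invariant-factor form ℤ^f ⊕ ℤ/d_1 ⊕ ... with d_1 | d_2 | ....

Answer: M ≅ ℤ/4 ⊕ ℤ/4 ⊕ ℤ/4

Derivation:
rank_ℚ(R)=3; free=3−3=0
SNF(R) diag = [4, 4, 4] → torsion [4, 4, 4]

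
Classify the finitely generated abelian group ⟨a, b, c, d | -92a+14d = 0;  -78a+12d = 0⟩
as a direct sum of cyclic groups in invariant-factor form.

rank_ℚ(R)=2; free=4−2=2
SNF(R) diag = [2, 6] → torsion [2, 6]

Answer: M ≅ ℤ^2 ⊕ ℤ/2 ⊕ ℤ/6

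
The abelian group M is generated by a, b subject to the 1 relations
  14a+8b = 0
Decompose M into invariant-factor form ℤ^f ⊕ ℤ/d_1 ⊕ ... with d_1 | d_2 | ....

rank_ℚ(R)=1; free=2−1=1
SNF(R) diag = [2] → torsion [2]

Answer: M ≅ ℤ^1 ⊕ ℤ/2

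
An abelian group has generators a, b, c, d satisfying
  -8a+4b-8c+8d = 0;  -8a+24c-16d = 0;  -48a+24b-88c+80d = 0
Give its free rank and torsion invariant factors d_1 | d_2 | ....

Answer: M ≅ ℤ^1 ⊕ ℤ/4 ⊕ ℤ/8 ⊕ ℤ/8

Derivation:
rank_ℚ(R)=3; free=4−3=1
SNF(R) diag = [4, 8, 8] → torsion [4, 8, 8]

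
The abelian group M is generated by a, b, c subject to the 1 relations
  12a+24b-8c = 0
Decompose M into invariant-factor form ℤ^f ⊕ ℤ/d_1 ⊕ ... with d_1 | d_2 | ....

rank_ℚ(R)=1; free=3−1=2
SNF(R) diag = [4] → torsion [4]

Answer: M ≅ ℤ^2 ⊕ ℤ/4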